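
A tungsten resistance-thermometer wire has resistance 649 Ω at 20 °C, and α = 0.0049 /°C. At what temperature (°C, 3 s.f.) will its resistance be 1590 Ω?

R = R₀(1 + α(T − T₀)) ⇒ T = T₀ + (R/R₀ − 1)/α
T = 20 + (1590/649 − 1)/0.0049 = 20 + (1.45)/0.0049 = 316 °C

316 °C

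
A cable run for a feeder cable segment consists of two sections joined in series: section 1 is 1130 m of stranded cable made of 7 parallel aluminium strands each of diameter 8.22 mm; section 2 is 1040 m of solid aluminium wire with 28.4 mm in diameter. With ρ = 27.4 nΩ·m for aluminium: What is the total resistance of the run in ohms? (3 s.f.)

0.128 Ω

ρ = 27.4 nΩ·m = 2.74×10^-8 Ω·m
Section 1: A_strand = π(4.1100e-03)² = 5.307e-05 m²; R₁ = ρL/(N·A_s) = (2.74×10^-8)(1130)/(7×5.307e-05) = 0.08335 Ω
Section 2: A = π(d/2)² = π(1.4200e-02 m)² = 6.335e-04 m²
R₂ = (2.74×10^-8)(1040)/(6.335e-04) = 0.04498 Ω
R = R₁ + R₂ = 0.128 Ω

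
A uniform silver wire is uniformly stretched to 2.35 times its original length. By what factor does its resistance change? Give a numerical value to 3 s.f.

Volume constant ⇒ A' = A/k with k = 2.35. R' = ρ(kL)/(A/k) = k²R.
Factor = 5.52

5.52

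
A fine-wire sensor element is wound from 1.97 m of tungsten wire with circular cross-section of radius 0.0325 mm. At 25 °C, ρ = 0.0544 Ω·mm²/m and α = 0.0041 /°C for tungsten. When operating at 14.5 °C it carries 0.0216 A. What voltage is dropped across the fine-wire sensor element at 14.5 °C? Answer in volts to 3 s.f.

0.668 V

ρ = 0.0544 Ω·mm²/m = 5.44×10^-8 Ω·m
A = πr² = π(3.2500e-05 m)² = 3.318e-09 m²
R₍25₎ = ρL/A = (5.44×10^-8)(1.97)/(3.318e-09) = 32.3 Ω
R₍14.5₎ = R₍25₎(1 + αΔT) = 32.3 × (1 + 0.0041×-10.5) = 30.91 Ω
V = IR = 0.0216 × 30.91 = 0.668 V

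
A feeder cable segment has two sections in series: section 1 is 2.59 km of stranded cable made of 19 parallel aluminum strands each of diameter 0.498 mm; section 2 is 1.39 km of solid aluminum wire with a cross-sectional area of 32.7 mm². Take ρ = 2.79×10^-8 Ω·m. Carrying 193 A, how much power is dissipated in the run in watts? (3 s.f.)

Section 1: A_strand = π(2.4900e-04)² = 1.948e-07 m²; R₁ = ρL/(N·A_s) = (2.79×10^-8)(2590)/(19×1.948e-07) = 19.53 Ω
Section 2: A = 32.7 mm² = 3.270e-05 m²
R₂ = (2.79×10^-8)(1390)/(3.270e-05) = 1.186 Ω
R = R₁ + R₂ = 20.71 Ω
P = I²R = (193)² × 20.71 = 7.71×10^5 W

7.71×10^5 W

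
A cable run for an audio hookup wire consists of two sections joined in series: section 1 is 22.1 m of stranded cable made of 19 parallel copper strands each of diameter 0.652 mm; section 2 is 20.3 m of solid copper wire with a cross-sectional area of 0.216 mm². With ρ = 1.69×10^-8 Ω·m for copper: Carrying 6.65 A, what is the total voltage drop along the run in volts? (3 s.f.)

11.0 V

Section 1: A_strand = π(3.2600e-04)² = 3.339e-07 m²; R₁ = ρL/(N·A_s) = (1.69×10^-8)(22.1)/(19×3.339e-07) = 0.05888 Ω
Section 2: A = 0.216 mm² = 2.160e-07 m²
R₂ = (1.69×10^-8)(20.3)/(2.160e-07) = 1.588 Ω
R = R₁ + R₂ = 1.647 Ω
V = IR = 6.65 × 1.647 = 11.0 V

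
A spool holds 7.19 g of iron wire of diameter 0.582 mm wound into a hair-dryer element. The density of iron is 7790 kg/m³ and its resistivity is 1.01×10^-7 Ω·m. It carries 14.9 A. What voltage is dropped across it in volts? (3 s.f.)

19.6 V

A = π(d/2)² = π(2.9100e-04 m)² = 2.6603e-07 m²
L = m/(density·A) = 0.00719/(7790×2.6603e-07) = 3.469 m
R = ρL/A = (1.01×10^-7)(3.469)/(2.6603e-07) = 1.317 Ω
V = IR = 14.9 × 1.317 = 19.6 V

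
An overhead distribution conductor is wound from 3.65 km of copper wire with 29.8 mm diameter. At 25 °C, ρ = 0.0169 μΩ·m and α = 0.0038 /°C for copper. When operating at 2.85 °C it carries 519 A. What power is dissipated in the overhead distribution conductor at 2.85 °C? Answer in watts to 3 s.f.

21800 W

ρ = 0.0169 μΩ·m = 1.69×10^-8 Ω·m
A = π(d/2)² = π(1.4900e-02 m)² = 6.975e-04 m²
R₍25₎ = ρL/A = (1.69×10^-8)(3650)/(6.975e-04) = 0.08844 Ω
R₍2.85₎ = R₍25₎(1 + αΔT) = 0.08844 × (1 + 0.0038×-22.1) = 0.081 Ω
P = I²R = (519)² × 0.081 = 21800 W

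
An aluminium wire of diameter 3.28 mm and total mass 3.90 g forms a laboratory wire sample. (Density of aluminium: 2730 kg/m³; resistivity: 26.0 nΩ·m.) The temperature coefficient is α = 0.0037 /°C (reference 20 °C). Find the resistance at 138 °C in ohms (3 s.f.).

7.47×10^-4 Ω

ρ = 26.0 nΩ·m = 2.60×10^-8 Ω·m
A = π(d/2)² = π(1.6400e-03 m)² = 8.4496e-06 m²
L = m/(density·A) = 0.0039/(2730×8.4496e-06) = 0.1691 m
R = ρL/A = (2.60×10^-8)(0.1691)/(8.4496e-06) = 5.202×10^-4 Ω
R(138 °C) = 5.202×10^-4 × (1 + 0.0037×118) = 7.47×10^-4 Ω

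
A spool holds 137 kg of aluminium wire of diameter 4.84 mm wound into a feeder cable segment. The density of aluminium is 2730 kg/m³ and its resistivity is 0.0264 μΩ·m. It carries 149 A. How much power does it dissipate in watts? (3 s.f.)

ρ = 0.0264 μΩ·m = 2.64×10^-8 Ω·m
A = π(d/2)² = π(2.4200e-03 m)² = 1.8398e-05 m²
L = m/(density·A) = 137/(2730×1.8398e-05) = 2728 m
R = ρL/A = (2.64×10^-8)(2728)/(1.8398e-05) = 3.914 Ω
P = I²R = (149)² × 3.914 = 86900 W

86900 W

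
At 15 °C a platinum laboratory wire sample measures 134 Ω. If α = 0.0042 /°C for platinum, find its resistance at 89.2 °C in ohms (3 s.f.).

ΔT = 89.2 − 15 = 74.2 °C
R = R₀(1 + αΔT) = 134 × (1 + 0.0042×74.2) = 134 × 1.312 = 176 Ω

176 Ω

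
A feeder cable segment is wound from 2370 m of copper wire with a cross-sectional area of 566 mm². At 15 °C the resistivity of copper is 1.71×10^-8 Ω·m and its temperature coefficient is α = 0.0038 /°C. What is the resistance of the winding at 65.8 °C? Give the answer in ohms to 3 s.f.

A = 566 mm² = 5.660e-04 m²
R₍15°C₎ = ρL/A = (1.71×10^-8)(2370)/(5.660e-04) = 0.0716 Ω
R = R₀(1 + αΔT) = 0.0716(1 + 0.0038×50.8) = 0.0854 Ω

0.0854 Ω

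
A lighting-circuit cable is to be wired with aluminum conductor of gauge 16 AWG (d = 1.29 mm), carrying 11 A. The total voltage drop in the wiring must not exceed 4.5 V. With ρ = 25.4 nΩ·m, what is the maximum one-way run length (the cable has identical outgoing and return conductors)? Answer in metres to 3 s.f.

10.5 m

ρ = 25.4 nΩ·m = 2.54×10^-8 Ω·m
A = π(1.29/2 mm)² = π(6.4500e-04 m)² = 1.307e-06 m²
L_max = V_max·A/(2·ρI) = (4.5)(1.307e-06)/(2×2.54×10^-8×11) = 10.5 m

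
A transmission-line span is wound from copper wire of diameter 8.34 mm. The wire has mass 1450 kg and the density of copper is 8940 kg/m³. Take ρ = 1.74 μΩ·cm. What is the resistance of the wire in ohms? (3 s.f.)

ρ = 1.74 μΩ·cm = 1.74×10^-8 Ω·m
A = π(d/2)² = π(4.1700e-03 m)² = 5.4629e-05 m²
L = m/(density·A) = 1450/(8940×5.4629e-05) = 2969 m
R = ρL/A = (1.74×10^-8)(2969)/(5.4629e-05) = 0.946 Ω

0.946 Ω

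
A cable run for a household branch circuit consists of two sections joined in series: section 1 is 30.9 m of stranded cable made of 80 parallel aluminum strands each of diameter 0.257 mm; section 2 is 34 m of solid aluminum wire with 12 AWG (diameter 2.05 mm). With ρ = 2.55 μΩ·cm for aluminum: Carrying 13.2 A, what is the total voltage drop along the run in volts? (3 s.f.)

ρ = 2.55 μΩ·cm = 2.55×10^-8 Ω·m
Section 1: A_strand = π(1.2850e-04)² = 5.187e-08 m²; R₁ = ρL/(N·A_s) = (2.55×10^-8)(30.9)/(80×5.187e-08) = 0.1899 Ω
Section 2: A = π(2.05/2 mm)² = π(1.0250e-03 m)² = 3.301e-06 m²
R₂ = (2.55×10^-8)(34)/(3.301e-06) = 0.2627 Ω
R = R₁ + R₂ = 0.4525 Ω
V = IR = 13.2 × 0.4525 = 5.97 V

5.97 V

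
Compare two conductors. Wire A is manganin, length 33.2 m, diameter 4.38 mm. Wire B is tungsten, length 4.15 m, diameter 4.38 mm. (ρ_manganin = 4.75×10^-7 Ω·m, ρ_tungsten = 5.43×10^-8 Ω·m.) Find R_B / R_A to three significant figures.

R ∝ ρL/d², so R_B/R_A = (ρ_B/ρ_A) × (L_B/L_A)
= (5.43×10^-8/4.75×10^-7) × (4.15/33.2) = 0.0143

0.0143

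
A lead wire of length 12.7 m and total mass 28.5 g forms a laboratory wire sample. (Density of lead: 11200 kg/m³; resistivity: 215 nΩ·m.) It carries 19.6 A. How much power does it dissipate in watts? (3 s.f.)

ρ = 215 nΩ·m = 2.15×10^-7 Ω·m
A = m/(density·L) = 0.0285/(11200×12.7) = 2.0037e-07 m²
R = ρL/A = (2.15×10^-7)(12.7)/(2.0037e-07) = 13.63 Ω
P = I²R = (19.6)² × 13.63 = 5240 W

5240 W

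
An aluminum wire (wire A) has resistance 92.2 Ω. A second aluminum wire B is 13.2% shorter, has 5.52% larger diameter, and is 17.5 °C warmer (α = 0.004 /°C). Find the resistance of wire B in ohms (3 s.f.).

76.9 Ω

R ∝ ρL/d² with ρ ∝ (1+αΔT), so R_B/R_A = (1 − 13.2/100) × (1 + 5.52/100)⁻² × (1 + 0.004×17.5)
= 0.868 × 0.8981 × 1.07 = 0.8341
R_B = 0.8341 × 92.2 = 76.9 Ω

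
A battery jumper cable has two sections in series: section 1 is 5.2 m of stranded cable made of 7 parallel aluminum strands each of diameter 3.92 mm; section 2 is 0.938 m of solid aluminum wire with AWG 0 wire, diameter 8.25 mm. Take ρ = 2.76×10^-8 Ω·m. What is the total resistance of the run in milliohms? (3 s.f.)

2.18 mΩ

Section 1: A_strand = π(1.9600e-03)² = 1.207e-05 m²; R₁ = ρL/(N·A_s) = (2.76×10^-8)(5.2)/(7×1.207e-05) = 0.001699 Ω
Section 2: A = π(8.25/2 mm)² = π(4.1250e-03 m)² = 5.346e-05 m²
R₂ = (2.76×10^-8)(0.938)/(5.346e-05) = 4.843×10^-4 Ω
R = R₁ + R₂ = 2.18 mΩ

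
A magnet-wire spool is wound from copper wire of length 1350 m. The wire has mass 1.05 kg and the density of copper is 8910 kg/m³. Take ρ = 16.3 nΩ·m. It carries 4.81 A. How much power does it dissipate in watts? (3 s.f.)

ρ = 16.3 nΩ·m = 1.63×10^-8 Ω·m
A = m/(density·L) = 1.05/(8910×1350) = 8.7293e-08 m²
R = ρL/A = (1.63×10^-8)(1350)/(8.7293e-08) = 252.1 Ω
P = I²R = (4.81)² × 252.1 = 5830 W

5830 W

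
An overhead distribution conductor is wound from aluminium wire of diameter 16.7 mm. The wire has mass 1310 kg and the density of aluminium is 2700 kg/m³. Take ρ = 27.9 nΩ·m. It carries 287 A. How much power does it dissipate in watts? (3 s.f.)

23200 W

ρ = 27.9 nΩ·m = 2.79×10^-8 Ω·m
A = π(d/2)² = π(8.3500e-03 m)² = 2.1904e-04 m²
L = m/(density·A) = 1310/(2700×2.1904e-04) = 2215 m
R = ρL/A = (2.79×10^-8)(2215)/(2.1904e-04) = 0.2821 Ω
P = I²R = (287)² × 0.2821 = 23200 W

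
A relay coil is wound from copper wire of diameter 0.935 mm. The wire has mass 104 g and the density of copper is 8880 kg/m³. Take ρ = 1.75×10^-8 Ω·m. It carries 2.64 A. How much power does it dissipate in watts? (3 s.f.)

3.03 W

A = π(d/2)² = π(4.6750e-04 m)² = 6.8661e-07 m²
L = m/(density·A) = 0.104/(8880×6.8661e-07) = 17.06 m
R = ρL/A = (1.75×10^-8)(17.06)/(6.8661e-07) = 0.4347 Ω
P = I²R = (2.64)² × 0.4347 = 3.03 W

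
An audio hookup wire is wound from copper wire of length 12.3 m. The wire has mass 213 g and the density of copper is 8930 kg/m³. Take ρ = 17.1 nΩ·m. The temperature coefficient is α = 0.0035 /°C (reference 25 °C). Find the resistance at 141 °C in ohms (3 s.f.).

0.152 Ω

ρ = 17.1 nΩ·m = 1.71×10^-8 Ω·m
A = m/(density·L) = 0.213/(8930×12.3) = 1.9392e-06 m²
R = ρL/A = (1.71×10^-8)(12.3)/(1.9392e-06) = 0.1085 Ω
R(141 °C) = 0.1085 × (1 + 0.0035×116) = 0.152 Ω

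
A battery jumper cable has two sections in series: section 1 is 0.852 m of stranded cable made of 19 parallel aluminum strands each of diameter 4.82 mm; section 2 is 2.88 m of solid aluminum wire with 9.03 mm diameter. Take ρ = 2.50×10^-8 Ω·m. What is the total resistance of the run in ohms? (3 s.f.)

Section 1: A_strand = π(2.4100e-03)² = 1.825e-05 m²; R₁ = ρL/(N·A_s) = (2.50×10^-8)(0.852)/(19×1.825e-05) = 6.144×10^-5 Ω
Section 2: A = π(d/2)² = π(4.5150e-03 m)² = 6.404e-05 m²
R₂ = (2.50×10^-8)(2.88)/(6.404e-05) = 0.001124 Ω
R = R₁ + R₂ = 0.00119 Ω

0.00119 Ω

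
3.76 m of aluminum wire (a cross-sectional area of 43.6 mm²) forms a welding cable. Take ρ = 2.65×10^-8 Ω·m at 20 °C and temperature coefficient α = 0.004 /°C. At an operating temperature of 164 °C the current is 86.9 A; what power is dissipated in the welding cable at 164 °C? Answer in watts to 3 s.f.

A = 43.6 mm² = 4.360e-05 m²
R₍20₎ = ρL/A = (2.65×10^-8)(3.76)/(4.360e-05) = 0.002285 Ω
R₍164₎ = R₍20₎(1 + αΔT) = 0.002285 × (1 + 0.004×144) = 0.003602 Ω
P = I²R = (86.9)² × 0.003602 = 27.2 W

27.2 W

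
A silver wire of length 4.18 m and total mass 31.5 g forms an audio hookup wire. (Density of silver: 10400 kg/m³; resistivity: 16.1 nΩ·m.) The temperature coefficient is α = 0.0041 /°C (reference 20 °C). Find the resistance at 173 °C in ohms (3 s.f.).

ρ = 16.1 nΩ·m = 1.61×10^-8 Ω·m
A = m/(density·L) = 0.0315/(10400×4.18) = 7.2460e-07 m²
R = ρL/A = (1.61×10^-8)(4.18)/(7.2460e-07) = 0.09288 Ω
R(173 °C) = 0.09288 × (1 + 0.0041×153) = 0.151 Ω

0.151 Ω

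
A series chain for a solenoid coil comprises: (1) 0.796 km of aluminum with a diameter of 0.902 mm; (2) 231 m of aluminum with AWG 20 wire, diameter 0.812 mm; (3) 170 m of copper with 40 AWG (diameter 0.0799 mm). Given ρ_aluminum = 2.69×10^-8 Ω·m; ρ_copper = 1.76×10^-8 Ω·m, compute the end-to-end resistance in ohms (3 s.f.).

642 Ω

Seg 1: A = π(d/2)² = π(4.5100e-04 m)² = 6.390e-07 m²
R_1 = (2.69×10^-8)(796)/(6.390e-07) = 33.51 Ω
Seg 2: A = π(0.812/2 mm)² = π(4.0600e-04 m)² = 5.178e-07 m²
R_2 = (2.69×10^-8)(231)/(5.178e-07) = 12 Ω
Seg 3: A = π(0.0799/2 mm)² = π(3.9950e-05 m)² = 5.014e-09 m²
R_3 = (1.76×10^-8)(170)/(5.014e-09) = 596.7 Ω
R_total = R_1 + R_2 + R_3 = 642 Ω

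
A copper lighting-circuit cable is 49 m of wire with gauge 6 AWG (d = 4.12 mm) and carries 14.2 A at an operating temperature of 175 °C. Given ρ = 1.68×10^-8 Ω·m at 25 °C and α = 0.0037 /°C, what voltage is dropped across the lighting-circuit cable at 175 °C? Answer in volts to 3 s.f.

1.36 V

A = π(4.12/2 mm)² = π(2.0600e-03 m)² = 1.333e-05 m²
R₍25₎ = ρL/A = (1.68×10^-8)(49)/(1.333e-05) = 0.06175 Ω
R₍175₎ = R₍25₎(1 + αΔT) = 0.06175 × (1 + 0.0037×150) = 0.09602 Ω
V = IR = 14.2 × 0.09602 = 1.36 V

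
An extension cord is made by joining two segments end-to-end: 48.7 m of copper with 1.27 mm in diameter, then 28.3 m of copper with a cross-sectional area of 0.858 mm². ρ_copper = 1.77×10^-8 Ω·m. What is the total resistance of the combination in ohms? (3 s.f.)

Segment 1: A = π(d/2)² = π(6.3500e-04 m)² = 1.267e-06 m²
R₁ = ρL/A = (1.77×10^-8)(48.7)/(1.267e-06) = 0.6805 Ω
Segment 2: A = 0.858 mm² = 8.580e-07 m²
R₂ = (1.77×10^-8)(28.3)/(8.580e-07) = 0.5838 Ω
R = R₁ + R₂ = 1.26 Ω

1.26 Ω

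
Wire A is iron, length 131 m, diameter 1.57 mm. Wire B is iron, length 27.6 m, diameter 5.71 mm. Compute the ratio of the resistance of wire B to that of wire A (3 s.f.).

0.0159

R ∝ ρL/d², so R_B/R_A = (L_B/L_A) × (d_A/d_B)²
= (27.6/131) × (1.57/5.71)² = 0.0159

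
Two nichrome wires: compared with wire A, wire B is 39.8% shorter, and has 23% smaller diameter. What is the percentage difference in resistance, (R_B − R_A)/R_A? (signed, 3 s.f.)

R ∝ L/d², so R_B/R_A = (1 − 39.8/100) × (1 − 23/100)⁻²
= 0.602 × 1.687 = 1.015
(R_B − R_A)/R_A = 1.015 − 1 = 1.53%

1.53%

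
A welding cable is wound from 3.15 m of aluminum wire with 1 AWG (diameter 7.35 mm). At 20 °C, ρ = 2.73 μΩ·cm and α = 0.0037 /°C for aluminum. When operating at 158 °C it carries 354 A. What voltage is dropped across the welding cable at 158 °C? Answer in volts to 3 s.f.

ρ = 2.73 μΩ·cm = 2.73×10^-8 Ω·m
A = π(7.35/2 mm)² = π(3.6750e-03 m)² = 4.243e-05 m²
R₍20₎ = ρL/A = (2.73×10^-8)(3.15)/(4.243e-05) = 0.002027 Ω
R₍158₎ = R₍20₎(1 + αΔT) = 0.002027 × (1 + 0.0037×138) = 0.003062 Ω
V = IR = 354 × 0.003062 = 1.08 V

1.08 V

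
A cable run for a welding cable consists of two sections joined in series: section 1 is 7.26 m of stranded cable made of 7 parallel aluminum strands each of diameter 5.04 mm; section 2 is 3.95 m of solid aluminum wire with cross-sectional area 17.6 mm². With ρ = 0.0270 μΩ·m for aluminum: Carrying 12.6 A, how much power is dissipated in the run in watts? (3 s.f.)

1.18 W

ρ = 0.0270 μΩ·m = 2.70×10^-8 Ω·m
Section 1: A_strand = π(2.5200e-03)² = 1.995e-05 m²; R₁ = ρL/(N·A_s) = (2.70×10^-8)(7.26)/(7×1.995e-05) = 0.001404 Ω
Section 2: A = 17.6 mm² = 1.760e-05 m²
R₂ = (2.70×10^-8)(3.95)/(1.760e-05) = 0.00606 Ω
R = R₁ + R₂ = 0.007463 Ω
P = I²R = (12.6)² × 0.007463 = 1.18 W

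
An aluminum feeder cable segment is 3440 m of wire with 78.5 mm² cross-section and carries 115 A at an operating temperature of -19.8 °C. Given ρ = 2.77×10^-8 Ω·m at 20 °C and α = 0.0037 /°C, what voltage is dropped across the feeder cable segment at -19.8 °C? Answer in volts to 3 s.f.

A = 78.5 mm² = 7.850e-05 m²
R₍20₎ = ρL/A = (2.77×10^-8)(3440)/(7.850e-05) = 1.214 Ω
R₍-19.8₎ = R₍20₎(1 + αΔT) = 1.214 × (1 + 0.0037×-39.8) = 1.035 Ω
V = IR = 115 × 1.035 = 119 V

119 V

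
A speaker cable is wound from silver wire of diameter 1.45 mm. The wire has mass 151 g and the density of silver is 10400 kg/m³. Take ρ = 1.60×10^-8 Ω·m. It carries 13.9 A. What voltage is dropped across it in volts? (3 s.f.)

A = π(d/2)² = π(7.2500e-04 m)² = 1.6513e-06 m²
L = m/(density·A) = 0.151/(10400×1.6513e-06) = 8.793 m
R = ρL/A = (1.60×10^-8)(8.793)/(1.6513e-06) = 0.08519 Ω
V = IR = 13.9 × 0.08519 = 1.18 V

1.18 V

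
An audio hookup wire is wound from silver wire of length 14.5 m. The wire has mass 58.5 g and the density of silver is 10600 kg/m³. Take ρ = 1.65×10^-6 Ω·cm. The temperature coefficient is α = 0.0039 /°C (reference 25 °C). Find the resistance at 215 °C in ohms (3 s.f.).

1.09 Ω

ρ = 1.65×10^-6 Ω·cm = 1.65×10^-8 Ω·m
A = m/(density·L) = 0.0585/(10600×14.5) = 3.8061e-07 m²
R = ρL/A = (1.65×10^-8)(14.5)/(3.8061e-07) = 0.6286 Ω
R(215 °C) = 0.6286 × (1 + 0.0039×190) = 1.09 Ω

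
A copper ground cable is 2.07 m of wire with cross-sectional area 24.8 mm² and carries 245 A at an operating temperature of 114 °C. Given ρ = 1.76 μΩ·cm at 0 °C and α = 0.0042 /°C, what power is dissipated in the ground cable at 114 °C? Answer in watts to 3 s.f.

130 W

ρ = 1.76 μΩ·cm = 1.76×10^-8 Ω·m
A = 24.8 mm² = 2.480e-05 m²
R₍0₎ = ρL/A = (1.76×10^-8)(2.07)/(2.480e-05) = 0.001469 Ω
R₍114₎ = R₍0₎(1 + αΔT) = 0.001469 × (1 + 0.0042×114) = 0.002172 Ω
P = I²R = (245)² × 0.002172 = 130 W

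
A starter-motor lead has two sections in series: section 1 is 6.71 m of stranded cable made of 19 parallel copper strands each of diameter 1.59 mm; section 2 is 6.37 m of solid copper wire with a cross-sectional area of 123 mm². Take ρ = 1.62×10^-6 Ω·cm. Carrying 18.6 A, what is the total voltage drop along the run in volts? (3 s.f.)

ρ = 1.62×10^-6 Ω·cm = 1.62×10^-8 Ω·m
Section 1: A_strand = π(7.9500e-04)² = 1.986e-06 m²; R₁ = ρL/(N·A_s) = (1.62×10^-8)(6.71)/(19×1.986e-06) = 0.002881 Ω
Section 2: A = 123 mm² = 1.230e-04 m²
R₂ = (1.62×10^-8)(6.37)/(1.230e-04) = 8.390×10^-4 Ω
R = R₁ + R₂ = 0.00372 Ω
V = IR = 18.6 × 0.00372 = 0.0692 V

0.0692 V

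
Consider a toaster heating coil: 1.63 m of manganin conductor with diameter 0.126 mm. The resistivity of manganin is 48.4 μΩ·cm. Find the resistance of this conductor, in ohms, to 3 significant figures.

ρ = 48.4 μΩ·cm = 4.84×10^-7 Ω·m
A = π(d/2)² = π(6.3000e-05 m)² = 1.247e-08 m²
R = ρL/A = (4.84×10^-7)(1.63 m)/(1.247e-08 m²) = 63.3 Ω

63.3 Ω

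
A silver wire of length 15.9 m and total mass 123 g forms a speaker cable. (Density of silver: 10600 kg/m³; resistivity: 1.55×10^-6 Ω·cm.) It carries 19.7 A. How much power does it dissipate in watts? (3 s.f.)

131 W

ρ = 1.55×10^-6 Ω·cm = 1.55×10^-8 Ω·m
A = m/(density·L) = 0.123/(10600×15.9) = 7.2980e-07 m²
R = ρL/A = (1.55×10^-8)(15.9)/(7.2980e-07) = 0.3377 Ω
P = I²R = (19.7)² × 0.3377 = 131 W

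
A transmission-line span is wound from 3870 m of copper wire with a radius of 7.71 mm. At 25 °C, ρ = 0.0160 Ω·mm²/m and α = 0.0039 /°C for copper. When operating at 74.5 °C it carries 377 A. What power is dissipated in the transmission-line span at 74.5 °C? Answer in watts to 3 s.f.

56200 W

ρ = 0.0160 Ω·mm²/m = 1.60×10^-8 Ω·m
A = πr² = π(7.7100e-03 m)² = 1.867e-04 m²
R₍25₎ = ρL/A = (1.60×10^-8)(3870)/(1.867e-04) = 0.3316 Ω
R₍74.5₎ = R₍25₎(1 + αΔT) = 0.3316 × (1 + 0.0039×49.5) = 0.3956 Ω
P = I²R = (377)² × 0.3956 = 56200 W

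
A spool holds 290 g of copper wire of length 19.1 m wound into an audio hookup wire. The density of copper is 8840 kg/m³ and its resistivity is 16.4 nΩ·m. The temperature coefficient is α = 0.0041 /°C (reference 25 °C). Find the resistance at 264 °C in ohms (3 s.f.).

ρ = 16.4 nΩ·m = 1.64×10^-8 Ω·m
A = m/(density·L) = 0.29/(8840×19.1) = 1.7176e-06 m²
R = ρL/A = (1.64×10^-8)(19.1)/(1.7176e-06) = 0.1824 Ω
R(264 °C) = 0.1824 × (1 + 0.0041×239) = 0.361 Ω

0.361 Ω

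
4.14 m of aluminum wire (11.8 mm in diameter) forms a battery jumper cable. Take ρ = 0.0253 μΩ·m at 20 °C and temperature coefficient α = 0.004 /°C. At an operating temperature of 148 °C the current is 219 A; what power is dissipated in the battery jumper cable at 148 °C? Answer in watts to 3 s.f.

69.5 W

ρ = 0.0253 μΩ·m = 2.53×10^-8 Ω·m
A = π(d/2)² = π(5.9000e-03 m)² = 1.094e-04 m²
R₍20₎ = ρL/A = (2.53×10^-8)(4.14)/(1.094e-04) = 9.578×10^-4 Ω
R₍148₎ = R₍20₎(1 + αΔT) = 9.578×10^-4 × (1 + 0.004×128) = 0.001448 Ω
P = I²R = (219)² × 0.001448 = 69.5 W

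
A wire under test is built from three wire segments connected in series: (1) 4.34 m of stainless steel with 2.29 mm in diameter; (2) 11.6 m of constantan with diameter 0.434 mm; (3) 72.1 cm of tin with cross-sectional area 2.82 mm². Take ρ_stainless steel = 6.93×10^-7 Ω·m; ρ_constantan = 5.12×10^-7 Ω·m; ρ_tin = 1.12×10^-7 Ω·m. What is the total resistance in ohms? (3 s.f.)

40.9 Ω

Seg 1: A = π(d/2)² = π(1.1450e-03 m)² = 4.119e-06 m²
R_1 = (6.93×10^-7)(4.34)/(4.119e-06) = 0.7302 Ω
Seg 2: A = π(d/2)² = π(2.1700e-04 m)² = 1.479e-07 m²
R_2 = (5.12×10^-7)(11.6)/(1.479e-07) = 40.15 Ω
Seg 3: A = 2.82 mm² = 2.820e-06 m²
R_3 = (1.12×10^-7)(0.721)/(2.820e-06) = 0.02864 Ω
R_total = R_1 + R_2 + R_3 = 40.9 Ω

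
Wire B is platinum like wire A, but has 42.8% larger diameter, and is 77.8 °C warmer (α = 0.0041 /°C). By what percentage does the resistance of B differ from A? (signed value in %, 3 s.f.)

-35.3%

R ∝ ρL/d² with ρ ∝ (1+αΔT), so R_B/R_A = (1 + 42.8/100)⁻² × (1 + 0.0041×77.8)
= 0.4904 × 1.319 = 0.6468
(R_B − R_A)/R_A = 0.6468 − 1 = -35.3%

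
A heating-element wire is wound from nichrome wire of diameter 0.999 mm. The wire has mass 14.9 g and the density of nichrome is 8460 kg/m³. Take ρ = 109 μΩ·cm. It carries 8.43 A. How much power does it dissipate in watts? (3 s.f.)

ρ = 109 μΩ·cm = 1.09×10^-6 Ω·m
A = π(d/2)² = π(4.9950e-04 m)² = 7.8383e-07 m²
L = m/(density·A) = 0.0149/(8460×7.8383e-07) = 2.247 m
R = ρL/A = (1.09×10^-6)(2.247)/(7.8383e-07) = 3.125 Ω
P = I²R = (8.43)² × 3.125 = 222 W

222 W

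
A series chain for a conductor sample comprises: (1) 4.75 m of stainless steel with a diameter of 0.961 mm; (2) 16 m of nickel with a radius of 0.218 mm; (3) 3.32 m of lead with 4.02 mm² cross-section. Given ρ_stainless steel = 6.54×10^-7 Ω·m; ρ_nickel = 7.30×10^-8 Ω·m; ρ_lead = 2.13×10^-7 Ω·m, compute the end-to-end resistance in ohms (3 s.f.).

Seg 1: A = π(d/2)² = π(4.8050e-04 m)² = 7.253e-07 m²
R_1 = (6.54×10^-7)(4.75)/(7.253e-07) = 4.283 Ω
Seg 2: A = πr² = π(2.1800e-04 m)² = 1.493e-07 m²
R_2 = (7.30×10^-8)(16)/(1.493e-07) = 7.823 Ω
Seg 3: A = 4.02 mm² = 4.020e-06 m²
R_3 = (2.13×10^-7)(3.32)/(4.020e-06) = 0.1759 Ω
R_total = R_1 + R_2 + R_3 = 12.3 Ω

12.3 Ω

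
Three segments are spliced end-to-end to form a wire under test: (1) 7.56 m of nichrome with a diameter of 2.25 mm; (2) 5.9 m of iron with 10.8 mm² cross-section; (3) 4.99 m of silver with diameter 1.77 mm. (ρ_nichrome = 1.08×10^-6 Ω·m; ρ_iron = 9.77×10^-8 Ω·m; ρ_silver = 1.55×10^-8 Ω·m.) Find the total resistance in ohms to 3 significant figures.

Seg 1: A = π(d/2)² = π(1.1250e-03 m)² = 3.976e-06 m²
R_1 = (1.08×10^-6)(7.56)/(3.976e-06) = 2.053 Ω
Seg 2: A = 10.8 mm² = 1.080e-05 m²
R_2 = (9.77×10^-8)(5.9)/(1.080e-05) = 0.05337 Ω
Seg 3: A = π(d/2)² = π(8.8500e-04 m)² = 2.461e-06 m²
R_3 = (1.55×10^-8)(4.99)/(2.461e-06) = 0.03143 Ω
R_total = R_1 + R_2 + R_3 = 2.14 Ω

2.14 Ω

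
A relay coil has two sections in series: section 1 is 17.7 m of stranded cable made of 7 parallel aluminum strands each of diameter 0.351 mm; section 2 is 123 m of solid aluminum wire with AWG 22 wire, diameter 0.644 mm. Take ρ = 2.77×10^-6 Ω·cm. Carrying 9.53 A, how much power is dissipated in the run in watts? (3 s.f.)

1020 W

ρ = 2.77×10^-6 Ω·cm = 2.77×10^-8 Ω·m
Section 1: A_strand = π(1.7550e-04)² = 9.676e-08 m²; R₁ = ρL/(N·A_s) = (2.77×10^-8)(17.7)/(7×9.676e-08) = 0.7239 Ω
Section 2: A = π(0.644/2 mm)² = π(3.2200e-04 m)² = 3.257e-07 m²
R₂ = (2.77×10^-8)(123)/(3.257e-07) = 10.46 Ω
R = R₁ + R₂ = 11.18 Ω
P = I²R = (9.53)² × 11.18 = 1020 W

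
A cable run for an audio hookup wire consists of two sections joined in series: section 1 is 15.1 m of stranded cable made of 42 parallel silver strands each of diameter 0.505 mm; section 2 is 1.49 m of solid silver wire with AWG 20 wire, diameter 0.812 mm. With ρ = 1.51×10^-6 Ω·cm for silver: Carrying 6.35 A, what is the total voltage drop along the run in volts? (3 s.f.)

ρ = 1.51×10^-6 Ω·cm = 1.51×10^-8 Ω·m
Section 1: A_strand = π(2.5250e-04)² = 2.003e-07 m²; R₁ = ρL/(N·A_s) = (1.51×10^-8)(15.1)/(42×2.003e-07) = 0.0271 Ω
Section 2: A = π(0.812/2 mm)² = π(4.0600e-04 m)² = 5.178e-07 m²
R₂ = (1.51×10^-8)(1.49)/(5.178e-07) = 0.04345 Ω
R = R₁ + R₂ = 0.07055 Ω
V = IR = 6.35 × 0.07055 = 0.448 V

0.448 V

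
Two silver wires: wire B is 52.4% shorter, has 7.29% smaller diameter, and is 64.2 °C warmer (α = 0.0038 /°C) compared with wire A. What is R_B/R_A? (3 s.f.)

0.689

R ∝ ρL/d² with ρ ∝ (1+αΔT), so R_B/R_A = (1 − 52.4/100) × (1 − 7.29/100)⁻² × (1 + 0.0038×64.2)
= 0.476 × 1.163 × 1.244 = 0.689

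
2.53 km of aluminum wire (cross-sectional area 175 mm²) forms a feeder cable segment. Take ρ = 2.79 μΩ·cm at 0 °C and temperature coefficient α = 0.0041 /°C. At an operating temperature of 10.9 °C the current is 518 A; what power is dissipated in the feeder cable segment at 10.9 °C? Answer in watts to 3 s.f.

1.13×10^5 W

ρ = 2.79 μΩ·cm = 2.79×10^-8 Ω·m
A = 175 mm² = 1.750e-04 m²
R₍0₎ = ρL/A = (2.79×10^-8)(2530)/(1.750e-04) = 0.4034 Ω
R₍10.9₎ = R₍0₎(1 + αΔT) = 0.4034 × (1 + 0.0041×10.9) = 0.4214 Ω
P = I²R = (518)² × 0.4214 = 1.13×10^5 W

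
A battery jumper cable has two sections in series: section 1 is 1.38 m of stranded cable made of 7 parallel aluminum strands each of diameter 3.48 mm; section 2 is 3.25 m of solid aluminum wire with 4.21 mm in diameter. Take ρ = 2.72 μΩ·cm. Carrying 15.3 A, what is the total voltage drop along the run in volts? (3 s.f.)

0.106 V

ρ = 2.72 μΩ·cm = 2.72×10^-8 Ω·m
Section 1: A_strand = π(1.7400e-03)² = 9.511e-06 m²; R₁ = ρL/(N·A_s) = (2.72×10^-8)(1.38)/(7×9.511e-06) = 5.638×10^-4 Ω
Section 2: A = π(d/2)² = π(2.1050e-03 m)² = 1.392e-05 m²
R₂ = (2.72×10^-8)(3.25)/(1.392e-05) = 0.00635 Ω
R = R₁ + R₂ = 0.006914 Ω
V = IR = 15.3 × 0.006914 = 0.106 V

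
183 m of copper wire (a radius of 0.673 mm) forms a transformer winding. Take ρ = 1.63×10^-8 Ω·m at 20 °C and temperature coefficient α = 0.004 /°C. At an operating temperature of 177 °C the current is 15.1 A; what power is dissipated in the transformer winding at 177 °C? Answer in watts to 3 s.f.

778 W

A = πr² = π(6.7300e-04 m)² = 1.423e-06 m²
R₍20₎ = ρL/A = (1.63×10^-8)(183)/(1.423e-06) = 2.096 Ω
R₍177₎ = R₍20₎(1 + αΔT) = 2.096 × (1 + 0.004×157) = 3.413 Ω
P = I²R = (15.1)² × 3.413 = 778 W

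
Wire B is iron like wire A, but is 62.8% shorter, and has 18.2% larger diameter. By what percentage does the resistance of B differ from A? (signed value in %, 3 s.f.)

R ∝ L/d², so R_B/R_A = (1 − 62.8/100) × (1 + 18.2/100)⁻²
= 0.372 × 0.7158 = 0.2663
(R_B − R_A)/R_A = 0.2663 − 1 = -73.4%

-73.4%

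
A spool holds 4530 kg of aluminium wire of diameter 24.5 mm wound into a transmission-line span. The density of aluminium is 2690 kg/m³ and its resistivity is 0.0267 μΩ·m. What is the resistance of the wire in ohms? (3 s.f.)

0.202 Ω

ρ = 0.0267 μΩ·m = 2.67×10^-8 Ω·m
A = π(d/2)² = π(1.2250e-02 m)² = 4.7144e-04 m²
L = m/(density·A) = 4530/(2690×4.7144e-04) = 3572 m
R = ρL/A = (2.67×10^-8)(3572)/(4.7144e-04) = 0.202 Ω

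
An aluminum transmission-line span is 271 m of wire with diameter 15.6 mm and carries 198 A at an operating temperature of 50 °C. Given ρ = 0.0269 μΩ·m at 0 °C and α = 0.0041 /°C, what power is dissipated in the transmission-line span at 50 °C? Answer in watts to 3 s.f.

ρ = 0.0269 μΩ·m = 2.69×10^-8 Ω·m
A = π(d/2)² = π(7.8000e-03 m)² = 1.911e-04 m²
R₍0₎ = ρL/A = (2.69×10^-8)(271)/(1.911e-04) = 0.03814 Ω
R₍50₎ = R₍0₎(1 + αΔT) = 0.03814 × (1 + 0.0041×50) = 0.04596 Ω
P = I²R = (198)² × 0.04596 = 1800 W

1800 W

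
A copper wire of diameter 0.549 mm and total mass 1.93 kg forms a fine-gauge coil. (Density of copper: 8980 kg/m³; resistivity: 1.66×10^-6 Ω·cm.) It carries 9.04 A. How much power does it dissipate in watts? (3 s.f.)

5200 W

ρ = 1.66×10^-6 Ω·cm = 1.66×10^-8 Ω·m
A = π(d/2)² = π(2.7450e-04 m)² = 2.3672e-07 m²
L = m/(density·A) = 1.93/(8980×2.3672e-07) = 907.9 m
R = ρL/A = (1.66×10^-8)(907.9)/(2.3672e-07) = 63.67 Ω
P = I²R = (9.04)² × 63.67 = 5200 W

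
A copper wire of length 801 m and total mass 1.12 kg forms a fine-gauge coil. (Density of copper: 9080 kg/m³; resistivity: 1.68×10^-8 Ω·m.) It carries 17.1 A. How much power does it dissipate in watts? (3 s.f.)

A = m/(density·L) = 1.12/(9080×801) = 1.5399e-07 m²
R = ρL/A = (1.68×10^-8)(801)/(1.5399e-07) = 87.39 Ω
P = I²R = (17.1)² × 87.39 = 25600 W

25600 W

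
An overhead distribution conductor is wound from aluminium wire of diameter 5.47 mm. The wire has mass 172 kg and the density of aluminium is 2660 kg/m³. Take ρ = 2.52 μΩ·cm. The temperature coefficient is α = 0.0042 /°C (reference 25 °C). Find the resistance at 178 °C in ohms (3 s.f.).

ρ = 2.52 μΩ·cm = 2.52×10^-8 Ω·m
A = π(d/2)² = π(2.7350e-03 m)² = 2.3500e-05 m²
L = m/(density·A) = 172/(2660×2.3500e-05) = 2752 m
R = ρL/A = (2.52×10^-8)(2752)/(2.3500e-05) = 2.951 Ω
R(178 °C) = 2.951 × (1 + 0.0042×153) = 4.85 Ω

4.85 Ω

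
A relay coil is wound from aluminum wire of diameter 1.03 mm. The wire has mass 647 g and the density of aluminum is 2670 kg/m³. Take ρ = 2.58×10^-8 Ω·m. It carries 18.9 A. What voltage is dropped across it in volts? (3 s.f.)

170 V

A = π(d/2)² = π(5.1500e-04 m)² = 8.3323e-07 m²
L = m/(density·A) = 0.647/(2670×8.3323e-07) = 290.8 m
R = ρL/A = (2.58×10^-8)(290.8)/(8.3323e-07) = 9.005 Ω
V = IR = 18.9 × 9.005 = 170 V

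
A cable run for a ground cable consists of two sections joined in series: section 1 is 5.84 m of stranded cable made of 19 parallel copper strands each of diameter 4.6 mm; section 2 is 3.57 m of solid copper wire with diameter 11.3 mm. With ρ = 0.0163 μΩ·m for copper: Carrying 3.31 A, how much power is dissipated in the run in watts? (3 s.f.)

ρ = 0.0163 μΩ·m = 1.63×10^-8 Ω·m
Section 1: A_strand = π(2.3000e-03)² = 1.662e-05 m²; R₁ = ρL/(N·A_s) = (1.63×10^-8)(5.84)/(19×1.662e-05) = 3.015×10^-4 Ω
Section 2: A = π(d/2)² = π(5.6500e-03 m)² = 1.003e-04 m²
R₂ = (1.63×10^-8)(3.57)/(1.003e-04) = 5.802×10^-4 Ω
R = R₁ + R₂ = 8.817×10^-4 Ω
P = I²R = (3.31)² × 8.817×10^-4 = 0.00966 W

0.00966 W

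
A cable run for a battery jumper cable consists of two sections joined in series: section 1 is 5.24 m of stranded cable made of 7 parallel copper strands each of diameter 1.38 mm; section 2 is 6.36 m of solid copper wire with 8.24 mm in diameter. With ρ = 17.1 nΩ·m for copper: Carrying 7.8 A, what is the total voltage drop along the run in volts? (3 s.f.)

ρ = 17.1 nΩ·m = 1.71×10^-8 Ω·m
Section 1: A_strand = π(6.9000e-04)² = 1.496e-06 m²; R₁ = ρL/(N·A_s) = (1.71×10^-8)(5.24)/(7×1.496e-06) = 0.008558 Ω
Section 2: A = π(d/2)² = π(4.1200e-03 m)² = 5.333e-05 m²
R₂ = (1.71×10^-8)(6.36)/(5.333e-05) = 0.002039 Ω
R = R₁ + R₂ = 0.0106 Ω
V = IR = 7.8 × 0.0106 = 0.0827 V

0.0827 V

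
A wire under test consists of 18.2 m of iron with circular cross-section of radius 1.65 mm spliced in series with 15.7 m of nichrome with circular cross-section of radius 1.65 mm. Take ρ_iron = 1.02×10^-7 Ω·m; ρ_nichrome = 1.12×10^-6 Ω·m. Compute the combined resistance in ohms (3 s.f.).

2.27 Ω

Segment 1: A = πr² = π(1.6500e-03 m)² = 8.553e-06 m²
R₁ = ρL/A = (1.02×10^-7)(18.2)/(8.553e-06) = 0.217 Ω
R₂ = (1.12×10^-6)(15.7)/(8.553e-06) = 2.056 Ω
R = R₁ + R₂ = 2.27 Ω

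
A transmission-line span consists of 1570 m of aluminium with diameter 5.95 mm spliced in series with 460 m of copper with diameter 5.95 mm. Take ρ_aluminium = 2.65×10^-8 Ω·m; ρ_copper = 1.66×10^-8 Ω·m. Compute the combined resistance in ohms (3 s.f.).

Segment 1: A = π(d/2)² = π(2.9750e-03 m)² = 2.781e-05 m²
R₁ = ρL/A = (2.65×10^-8)(1570)/(2.781e-05) = 1.496 Ω
R₂ = (1.66×10^-8)(460)/(2.781e-05) = 0.2746 Ω
R = R₁ + R₂ = 1.77 Ω

1.77 Ω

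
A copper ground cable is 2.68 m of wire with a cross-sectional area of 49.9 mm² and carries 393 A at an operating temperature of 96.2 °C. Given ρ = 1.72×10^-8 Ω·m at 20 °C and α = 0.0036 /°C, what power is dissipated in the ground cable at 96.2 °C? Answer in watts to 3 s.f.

182 W

A = 49.9 mm² = 4.990e-05 m²
R₍20₎ = ρL/A = (1.72×10^-8)(2.68)/(4.990e-05) = 9.238×10^-4 Ω
R₍96.2₎ = R₍20₎(1 + αΔT) = 9.238×10^-4 × (1 + 0.0036×76.2) = 0.001177 Ω
P = I²R = (393)² × 0.001177 = 182 W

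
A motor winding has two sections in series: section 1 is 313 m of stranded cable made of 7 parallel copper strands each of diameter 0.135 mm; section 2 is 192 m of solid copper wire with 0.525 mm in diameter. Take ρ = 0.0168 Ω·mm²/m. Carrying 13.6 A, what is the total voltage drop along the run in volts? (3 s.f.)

ρ = 0.0168 Ω·mm²/m = 1.68×10^-8 Ω·m
Section 1: A_strand = π(6.7500e-05)² = 1.431e-08 m²; R₁ = ρL/(N·A_s) = (1.68×10^-8)(313)/(7×1.431e-08) = 52.48 Ω
Section 2: A = π(d/2)² = π(2.6250e-04 m)² = 2.165e-07 m²
R₂ = (1.68×10^-8)(192)/(2.165e-07) = 14.9 Ω
R = R₁ + R₂ = 67.38 Ω
V = IR = 13.6 × 67.38 = 916 V

916 V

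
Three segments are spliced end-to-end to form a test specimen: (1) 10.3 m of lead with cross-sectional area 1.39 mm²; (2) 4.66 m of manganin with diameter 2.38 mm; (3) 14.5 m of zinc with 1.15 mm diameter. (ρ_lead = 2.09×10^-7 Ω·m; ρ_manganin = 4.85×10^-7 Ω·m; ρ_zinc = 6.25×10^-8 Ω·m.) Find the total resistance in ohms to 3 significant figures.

2.93 Ω

Seg 1: A = 1.39 mm² = 1.390e-06 m²
R_1 = (2.09×10^-7)(10.3)/(1.390e-06) = 1.549 Ω
Seg 2: A = π(d/2)² = π(1.1900e-03 m)² = 4.449e-06 m²
R_2 = (4.85×10^-7)(4.66)/(4.449e-06) = 0.508 Ω
Seg 3: A = π(d/2)² = π(5.7500e-04 m)² = 1.039e-06 m²
R_3 = (6.25×10^-8)(14.5)/(1.039e-06) = 0.8725 Ω
R_total = R_1 + R_2 + R_3 = 2.93 Ω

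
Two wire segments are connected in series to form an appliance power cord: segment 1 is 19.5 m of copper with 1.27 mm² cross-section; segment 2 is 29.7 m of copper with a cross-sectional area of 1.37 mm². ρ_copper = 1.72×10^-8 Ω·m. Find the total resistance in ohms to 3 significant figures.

Segment 1: A = 1.27 mm² = 1.270e-06 m²
R₁ = ρL/A = (1.72×10^-8)(19.5)/(1.270e-06) = 0.2641 Ω
Segment 2: A = 1.37 mm² = 1.370e-06 m²
R₂ = (1.72×10^-8)(29.7)/(1.370e-06) = 0.3729 Ω
R = R₁ + R₂ = 0.637 Ω

0.637 Ω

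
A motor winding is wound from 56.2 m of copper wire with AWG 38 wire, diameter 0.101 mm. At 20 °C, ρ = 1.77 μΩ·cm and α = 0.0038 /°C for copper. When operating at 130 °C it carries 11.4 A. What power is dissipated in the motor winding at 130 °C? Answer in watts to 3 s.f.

22900 W

ρ = 1.77 μΩ·cm = 1.77×10^-8 Ω·m
A = π(0.101/2 mm)² = π(5.0500e-05 m)² = 8.012e-09 m²
R₍20₎ = ρL/A = (1.77×10^-8)(56.2)/(8.012e-09) = 124.2 Ω
R₍130₎ = R₍20₎(1 + αΔT) = 124.2 × (1 + 0.0038×110) = 176.1 Ω
P = I²R = (11.4)² × 176.1 = 22900 W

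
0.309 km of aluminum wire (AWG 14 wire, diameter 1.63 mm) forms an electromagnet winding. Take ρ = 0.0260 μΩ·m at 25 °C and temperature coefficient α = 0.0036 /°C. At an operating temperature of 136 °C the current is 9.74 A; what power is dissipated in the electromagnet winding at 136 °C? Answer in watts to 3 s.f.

511 W

ρ = 0.0260 μΩ·m = 2.60×10^-8 Ω·m
A = π(1.63/2 mm)² = π(8.1500e-04 m)² = 2.087e-06 m²
R₍25₎ = ρL/A = (2.60×10^-8)(309)/(2.087e-06) = 3.85 Ω
R₍136₎ = R₍25₎(1 + αΔT) = 3.85 × (1 + 0.0036×111) = 5.389 Ω
P = I²R = (9.74)² × 5.389 = 511 W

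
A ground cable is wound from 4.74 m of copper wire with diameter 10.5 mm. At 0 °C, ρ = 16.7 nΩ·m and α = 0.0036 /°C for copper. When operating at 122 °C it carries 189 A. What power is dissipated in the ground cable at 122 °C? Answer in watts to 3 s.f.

ρ = 16.7 nΩ·m = 1.67×10^-8 Ω·m
A = π(d/2)² = π(5.2500e-03 m)² = 8.659e-05 m²
R₍0₎ = ρL/A = (1.67×10^-8)(4.74)/(8.659e-05) = 9.142×10^-4 Ω
R₍122₎ = R₍0₎(1 + αΔT) = 9.142×10^-4 × (1 + 0.0036×122) = 0.001316 Ω
P = I²R = (189)² × 0.001316 = 47.0 W

47.0 W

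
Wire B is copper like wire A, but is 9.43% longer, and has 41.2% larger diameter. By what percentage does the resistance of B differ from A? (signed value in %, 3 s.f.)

R ∝ L/d², so R_B/R_A = (1 + 9.43/100) × (1 + 41.2/100)⁻²
= 1.094 × 0.5016 = 0.5489
(R_B − R_A)/R_A = 0.5489 − 1 = -45.1%

-45.1%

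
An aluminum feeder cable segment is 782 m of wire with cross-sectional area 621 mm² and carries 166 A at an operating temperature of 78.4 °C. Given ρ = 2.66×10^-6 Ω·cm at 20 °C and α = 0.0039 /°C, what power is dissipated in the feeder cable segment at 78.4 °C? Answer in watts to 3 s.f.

ρ = 2.66×10^-6 Ω·cm = 2.66×10^-8 Ω·m
A = 621 mm² = 6.210e-04 m²
R₍20₎ = ρL/A = (2.66×10^-8)(782)/(6.210e-04) = 0.0335 Ω
R₍78.4₎ = R₍20₎(1 + αΔT) = 0.0335 × (1 + 0.0039×58.4) = 0.04113 Ω
P = I²R = (166)² × 0.04113 = 1130 W

1130 W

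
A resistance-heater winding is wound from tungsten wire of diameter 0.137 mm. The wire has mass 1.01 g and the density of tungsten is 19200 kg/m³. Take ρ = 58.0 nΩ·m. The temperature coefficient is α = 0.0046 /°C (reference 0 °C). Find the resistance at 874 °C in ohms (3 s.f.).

70.5 Ω

ρ = 58.0 nΩ·m = 5.80×10^-8 Ω·m
A = π(d/2)² = π(6.8500e-05 m)² = 1.4741e-08 m²
L = m/(density·A) = 0.00101/(19200×1.4741e-08) = 3.569 m
R = ρL/A = (5.80×10^-8)(3.569)/(1.4741e-08) = 14.04 Ω
R(874 °C) = 14.04 × (1 + 0.0046×874) = 70.5 Ω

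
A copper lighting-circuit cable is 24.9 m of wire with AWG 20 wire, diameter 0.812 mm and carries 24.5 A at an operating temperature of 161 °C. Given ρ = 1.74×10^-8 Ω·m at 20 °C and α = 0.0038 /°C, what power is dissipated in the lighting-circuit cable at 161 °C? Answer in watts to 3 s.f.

771 W

A = π(0.812/2 mm)² = π(4.0600e-04 m)² = 5.178e-07 m²
R₍20₎ = ρL/A = (1.74×10^-8)(24.9)/(5.178e-07) = 0.8367 Ω
R₍161₎ = R₍20₎(1 + αΔT) = 0.8367 × (1 + 0.0038×141) = 1.285 Ω
P = I²R = (24.5)² × 1.285 = 771 W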